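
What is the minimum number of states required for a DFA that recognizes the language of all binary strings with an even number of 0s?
Language: binary strings with an even number of 0s
Lower bound (Myhill–Nerode): the prefixes ε, 0 are pairwise distinguishable:
  ε vs 0: suffix ε distinguishes them (ε has zero 0s (accepted), 0 has one 0 (rejected))
So any DFA needs at least 2 states.
Upper bound: a DFA with 2 states exists (one state per class above).
Minimum states: 2

Final answer: 2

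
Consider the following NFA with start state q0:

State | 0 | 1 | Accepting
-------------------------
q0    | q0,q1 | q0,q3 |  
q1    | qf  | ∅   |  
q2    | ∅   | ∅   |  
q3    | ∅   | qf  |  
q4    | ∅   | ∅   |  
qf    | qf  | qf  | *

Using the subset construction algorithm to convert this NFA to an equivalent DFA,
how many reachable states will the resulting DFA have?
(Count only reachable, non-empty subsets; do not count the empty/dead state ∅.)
Start subset: {q0}
{q0}: on 0 → {q0, q1}, on 1 → {q0, q3}
{q0, q1}: on 0 → {q0, q1, qf}, on 1 → {q0, q3}
{q0, q3}: on 0 → {q0, q1}, on 1 → {q0, q3, qf}
{q0, q1, qf}: on 0 → {q0, q1, qf}, on 1 → {q0, q3, qf}
{q0, q3, qf}: on 0 → {q0, q1, qf}, on 1 → {q0, q3, qf}
Reachable non-empty subsets: {q0}, {q0, q1}, {q0, q3}, {q0, q1, qf}, {q0, q3, qf} — 5 in total.

Final answer: 5 states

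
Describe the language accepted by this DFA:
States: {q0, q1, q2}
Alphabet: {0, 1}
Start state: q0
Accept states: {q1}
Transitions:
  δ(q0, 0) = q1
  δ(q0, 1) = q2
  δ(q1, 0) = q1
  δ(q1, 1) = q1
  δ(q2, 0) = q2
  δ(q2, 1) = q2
Analyzing the DFA structure:
Start state: q0
Accept states: {q1}
Interpreting what each state remembers (checking against the transitions):
  q0: nothing has been read yet
  q1: the first symbol was 0
  q2: the first symbol was 1 (trap state)
  δ(q0, 0): in q0 (nothing has been read yet), after reading 0 we have: the first symbol was 0 → q1
  δ(q0, 1): in q0 (nothing has been read yet), after reading 1 we have: the first symbol was 1 (trap state) → q2
  δ(q1, 0): in q1 (the first symbol was 0), after reading 0 we have: the first symbol was 0 → q1
  δ(q1, 1): in q1 (the first symbol was 0), after reading 1 we have: the first symbol was 0 → q1
  δ(q2, 0): in q2 (the first symbol was 1 (trap state)), after reading 0 we have: the first symbol was 1 (trap state) → q2
  δ(q2, 1): in q2 (the first symbol was 1 (trap state)), after reading 1 we have: the first symbol was 1 (trap state) → q2
A string is accepted iff it ends in {q1}, i.e. the first symbol was 0.
Language: All binary strings starting with 0

Final answer: All binary strings starting with 0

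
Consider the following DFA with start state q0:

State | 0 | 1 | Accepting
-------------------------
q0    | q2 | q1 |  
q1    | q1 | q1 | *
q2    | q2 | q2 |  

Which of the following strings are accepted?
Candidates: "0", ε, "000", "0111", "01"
"0": q0 → q2; q2 is not accepting → rejected
ε: q0; q0 is not accepting → rejected
"000": q0 → q2 → q2 → q2; q2 is not accepting → rejected
"0111": q0 → q2 → q2 → q2 → q2; q2 is not accepting → rejected
"01": q0 → q2 → q2; q2 is not accepting → rejected

Final answer: None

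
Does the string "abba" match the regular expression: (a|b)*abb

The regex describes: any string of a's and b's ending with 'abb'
No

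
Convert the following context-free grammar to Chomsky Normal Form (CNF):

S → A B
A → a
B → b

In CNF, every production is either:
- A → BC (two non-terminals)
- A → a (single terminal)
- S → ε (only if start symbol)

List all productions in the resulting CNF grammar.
The grammar has no ε-productions or unit productions to eliminate.
S → A B is already in CNF (two non-terminals) – keep it.
A → a is already in CNF (single terminal) – keep it.
B → b is already in CNF (single terminal) – keep it.
Resulting CNF grammar (3 productions): A → a; B → b; S → A B

Final answer: A → a; B → b; S → A B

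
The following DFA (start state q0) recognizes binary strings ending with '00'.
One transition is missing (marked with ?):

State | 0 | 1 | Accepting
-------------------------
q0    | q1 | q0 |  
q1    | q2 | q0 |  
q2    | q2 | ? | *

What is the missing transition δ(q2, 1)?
q0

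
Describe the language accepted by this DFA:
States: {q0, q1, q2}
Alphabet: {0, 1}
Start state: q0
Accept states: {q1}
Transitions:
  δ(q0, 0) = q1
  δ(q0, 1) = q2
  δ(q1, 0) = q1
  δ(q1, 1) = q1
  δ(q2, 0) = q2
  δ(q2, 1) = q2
Analyzing the DFA structure:
Start state: q0
Accept states: {q1}
Interpreting what each state remembers (checking against the transitions):
  q0: nothing has been read yet
  q1: the first symbol was 0
  q2: the first symbol was 1 (trap state)
  δ(q0, 0): in q0 (nothing has been read yet), after reading 0 we have: the first symbol was 0 → q1
  δ(q0, 1): in q0 (nothing has been read yet), after reading 1 we have: the first symbol was 1 (trap state) → q2
  δ(q1, 0): in q1 (the first symbol was 0), after reading 0 we have: the first symbol was 0 → q1
  δ(q1, 1): in q1 (the first symbol was 0), after reading 1 we have: the first symbol was 0 → q1
  δ(q2, 0): in q2 (the first symbol was 1 (trap state)), after reading 0 we have: the first symbol was 1 (trap state) → q2
  δ(q2, 1): in q2 (the first symbol was 1 (trap state)), after reading 1 we have: the first symbol was 1 (trap state) → q2
A string is accepted iff it ends in {q1}, i.e. the first symbol was 0.
Language: All binary strings starting with 0

Final answer: All binary strings starting with 0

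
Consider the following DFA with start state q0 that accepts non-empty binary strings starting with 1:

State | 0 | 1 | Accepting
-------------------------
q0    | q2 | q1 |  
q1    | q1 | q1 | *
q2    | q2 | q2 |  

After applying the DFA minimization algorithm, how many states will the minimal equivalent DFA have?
All 3 states are reachable from q0, so none can be removed as unreachable.
Table-filling: first mark every (accepting, non-accepting) pair as distinguishable (accepting: {q1}; non-accepting: {q0, q2}).
Round 1: (q0, q2) on '1' go to q1 and q2, already distinguishable → mark.
Every pair of states is distinguishable, so the DFA is already minimal.
Equivalence classes: {q0}, {q1}, {q2} → 3 states.

Final answer: 3 states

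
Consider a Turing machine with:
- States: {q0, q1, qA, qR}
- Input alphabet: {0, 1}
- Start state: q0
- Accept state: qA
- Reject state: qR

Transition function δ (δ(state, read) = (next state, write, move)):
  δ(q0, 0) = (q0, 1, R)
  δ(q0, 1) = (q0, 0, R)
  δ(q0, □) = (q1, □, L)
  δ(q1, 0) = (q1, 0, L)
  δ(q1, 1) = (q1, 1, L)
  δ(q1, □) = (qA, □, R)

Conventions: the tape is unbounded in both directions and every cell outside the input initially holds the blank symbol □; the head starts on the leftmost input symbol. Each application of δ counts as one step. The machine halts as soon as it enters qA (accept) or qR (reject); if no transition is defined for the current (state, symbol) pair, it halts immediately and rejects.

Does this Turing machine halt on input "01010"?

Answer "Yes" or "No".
Step 0: [q0]01010 (head at position 0)
Step 1: δ(q0, 0) = (q0, 1, R)  ⊢  1[q0]1010 (head at position 1)
Step 2: δ(q0, 1) = (q0, 0, R)  ⊢  10[q0]010 (head at position 2)
Step 3: δ(q0, 0) = (q0, 1, R)  ⊢  101[q0]10 (head at position 3)
Step 4: δ(q0, 1) = (q0, 0, R)  ⊢  1010[q0]0 (head at position 4)
Step 5: δ(q0, 0) = (q0, 1, R)  ⊢  10101[q0]□ (head at position 5)
Step 6: δ(q0, □) = (q1, □, L)  ⊢  1010[q1]1□ (head at position 4)
Step 7: δ(q1, 1) = (q1, 1, L)  ⊢  101[q1]01□ (head at position 3)
Step 8: δ(q1, 0) = (q1, 0, L)  ⊢  10[q1]101□ (head at position 2)
Step 9: δ(q1, 1) = (q1, 1, L)  ⊢  1[q1]0101□ (head at position 1)
Step 10: δ(q1, 0) = (q1, 0, L)  ⊢  [q1]10101□ (head at position 0)
Step 11: δ(q1, 1) = (q1, 1, L)  ⊢  [q1]□10101□ (head at position -1)
Step 12: δ(q1, □) = (qA, □, R)  ⊢  □[qA]10101□ (head at position 0)
The machine is in qA, so it halts and accepts.
It halts after 12 steps.

Final answer: Yes - halts after 12 steps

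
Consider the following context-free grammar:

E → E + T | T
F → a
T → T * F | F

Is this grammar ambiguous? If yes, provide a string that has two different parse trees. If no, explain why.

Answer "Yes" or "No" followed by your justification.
This is the standard stratified expression grammar: '+' is introduced only by the left-recursive rule E → E + T and '*' only by the left-recursive rule T → T * F, with F → a. For any string, the last '+' must be the one produced at the root E (everything after it is a T containing no '+'), and likewise within each T the last '*' is produced at its root. This fixes the parse tree uniquely (left-associative, '*' binding tighter than '+'), so every string has exactly one parse tree.

Final answer: No - the grammar is unambiguous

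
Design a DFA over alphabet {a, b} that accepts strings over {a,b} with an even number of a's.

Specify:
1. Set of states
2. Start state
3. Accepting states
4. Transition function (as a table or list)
One valid DFA (any DFA recognizing the same language is acceptable):
States: {q0, q1}
Start: q0
Accepting: {q0}
Transitions (accepting states marked with *):
State | a | b | Accepting
-------------------------
q0    | q1 | q0 | *
q1    | q0 | q1 |  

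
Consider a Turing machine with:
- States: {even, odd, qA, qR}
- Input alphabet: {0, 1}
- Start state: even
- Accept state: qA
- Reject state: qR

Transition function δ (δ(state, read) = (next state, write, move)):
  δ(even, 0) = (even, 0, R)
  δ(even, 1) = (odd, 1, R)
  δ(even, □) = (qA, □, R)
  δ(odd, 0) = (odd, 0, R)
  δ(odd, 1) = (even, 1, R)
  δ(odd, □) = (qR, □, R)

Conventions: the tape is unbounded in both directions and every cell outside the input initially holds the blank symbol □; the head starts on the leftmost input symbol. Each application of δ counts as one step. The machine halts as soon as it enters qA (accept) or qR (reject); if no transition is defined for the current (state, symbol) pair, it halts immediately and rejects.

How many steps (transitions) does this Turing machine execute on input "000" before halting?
Step 0: [even]000 (head at position 0)
Step 1: δ(even, 0) = (even, 0, R)  ⊢  0[even]00 (head at position 1)
Step 2: δ(even, 0) = (even, 0, R)  ⊢  00[even]0 (head at position 2)
Step 3: δ(even, 0) = (even, 0, R)  ⊢  000[even]□ (head at position 3)
Step 4: δ(even, □) = (qA, □, R)  ⊢  000□[qA]□ (head at position 4)
The machine is in qA, so it halts and accepts.
Number of transitions executed: 4.

Final answer: 4 steps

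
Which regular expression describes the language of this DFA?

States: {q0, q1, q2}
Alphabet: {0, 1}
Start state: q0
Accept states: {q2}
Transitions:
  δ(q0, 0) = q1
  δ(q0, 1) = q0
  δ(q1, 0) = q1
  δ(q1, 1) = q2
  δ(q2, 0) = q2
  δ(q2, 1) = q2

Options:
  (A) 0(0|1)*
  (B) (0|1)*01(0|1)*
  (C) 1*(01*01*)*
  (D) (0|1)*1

Testing sample strings against the DFA:
  '11101' -> accepted
  '101' -> accepted
  '01111' -> accepted
  '1000' -> rejected
Checking each option for a counterexample:
  (A) 0(0|1)*: '0' is rejected by the DFA but matches the regex → eliminated
  (B) (0|1)*01(0|1)*: agrees with the DFA on all strings of length ≤ 4
  (C) 1*(01*01*)*: ε is rejected by the DFA but matches the regex → eliminated
  (D) (0|1)*1: '1' is rejected by the DFA but matches the regex → eliminated
Only (B) (0|1)*01(0|1)* is consistent with the DFA.

Final answer: (B) (0|1)*01(0|1)*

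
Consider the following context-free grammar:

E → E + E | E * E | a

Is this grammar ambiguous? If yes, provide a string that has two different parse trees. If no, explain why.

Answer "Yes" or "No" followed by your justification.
Two different leftmost derivations of a + a * a:
  (1) E ⇒ E + E ⇒ a + E ⇒ a + E * E ⇒ a + a * E ⇒ a + a * a   (tree groups a + (a * a))
  (2) E ⇒ E * E ⇒ E + E * E ⇒ a + E * E ⇒ a + a * E ⇒ a + a * a   (tree groups (a + a) * a)
Two distinct leftmost derivations = two distinct parse trees, so the grammar is ambiguous.

Final answer: Yes - the string 'a + a * a' has two distinct leftmost derivations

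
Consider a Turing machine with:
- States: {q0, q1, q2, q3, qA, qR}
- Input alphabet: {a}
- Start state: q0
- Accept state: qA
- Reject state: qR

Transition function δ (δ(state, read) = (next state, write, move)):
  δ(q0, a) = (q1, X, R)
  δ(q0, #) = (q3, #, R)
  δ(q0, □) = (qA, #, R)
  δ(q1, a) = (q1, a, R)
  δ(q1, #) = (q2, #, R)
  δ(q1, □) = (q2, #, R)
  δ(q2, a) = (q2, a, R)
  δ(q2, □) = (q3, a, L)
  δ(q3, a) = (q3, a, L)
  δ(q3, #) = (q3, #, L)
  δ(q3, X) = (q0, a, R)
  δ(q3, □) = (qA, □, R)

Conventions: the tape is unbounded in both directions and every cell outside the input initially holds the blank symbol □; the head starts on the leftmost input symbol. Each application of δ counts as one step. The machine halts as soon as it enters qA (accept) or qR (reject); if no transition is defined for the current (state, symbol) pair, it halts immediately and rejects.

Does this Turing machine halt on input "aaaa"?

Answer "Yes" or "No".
Trace (configuration after each step, as tape_left[state]tape_right with head position):
Step 0: [q0]aaaa (head at position 0)
Step 1: X[q1]aaa (head 1)
Step 2: Xa[q1]aa (head 2)
Step 3: Xaa[q1]a (head 3)
Step 4: Xaaa[q1]□ (head 4)
Step 5: Xaaa#[q2]□ (head 5)
Step 6: Xaaa[q3]#a (head 4)
Step 7: Xaa[q3]a#a (head 3)
Step 8: Xa[q3]aa#a (head 2)
Step 9: X[q3]aaa#a (head 1)
Step 10: [q3]Xaaa#a (head 0)
Step 11: a[q0]aaa#a (head 1)
Step 12: aX[q1]aa#a (head 2)
Step 13: aXa[q1]a#a (head 3)
Step 14: aXaa[q1]#a (head 4)
Step 15: aXaa#[q2]a (head 5)
Step 16: aXaa#a[q2]□ (head 6)
Step 17: aXaa#[q3]aa (head 5)
Step 18: aXaa[q3]#aa (head 4)
Step 19: aXa[q3]a#aa (head 3)
Step 20: aX[q3]aa#aa (head 2)
Step 21: a[q3]Xaa#aa (head 1)
Step 22: aa[q0]aa#aa (head 2)
Step 23: aaX[q1]a#aa (head 3)
Step 24: aaXa[q1]#aa (head 4)
Step 25: aaXa#[q2]aa (head 5)
Step 26: aaXa#a[q2]a (head 6)
Step 27: aaXa#aa[q2]□ (head 7)
Step 28: aaXa#a[q3]aa (head 6)
Step 29: aaXa#[q3]aaa (head 5)
Step 30: aaXa[q3]#aaa (head 4)
Step 31: aaX[q3]a#aaa (head 3)
Step 32: aa[q3]Xa#aaa (head 2)
Step 33: aaa[q0]a#aaa (head 3)
Step 34: aaaX[q1]#aaa (head 4)
Step 35: aaaX#[q2]aaa (head 5)
Step 36: aaaX#a[q2]aa (head 6)
Step 37: aaaX#aa[q2]a (head 7)
Step 38: aaaX#aaa[q2]□ (head 8)
Step 39: aaaX#aa[q3]aa (head 7)
Step 40: aaaX#a[q3]aaa (head 6)
Step 41: aaaX#[q3]aaaa (head 5)
Step 42: aaaX[q3]#aaaa (head 4)
Step 43: aaa[q3]X#aaaa (head 3)
Step 44: aaaa[q0]#aaaa (head 4)
Step 45: aaaa#[q3]aaaa (head 5)
Step 46: aaaa[q3]#aaaa (head 4)
Step 47: aaa[q3]a#aaaa (head 3)
Step 48: aa[q3]aa#aaaa (head 2)
Step 49: a[q3]aaa#aaaa (head 1)
Step 50: [q3]aaaa#aaaa (head 0)
Step 51: [q3]□aaaa#aaaa (head -1)
Step 52: □[qA]aaaa#aaaa (head 0)
The machine is in qA, so it halts and accepts.
It halts after 52 steps.

Final answer: Yes - halts after 52 steps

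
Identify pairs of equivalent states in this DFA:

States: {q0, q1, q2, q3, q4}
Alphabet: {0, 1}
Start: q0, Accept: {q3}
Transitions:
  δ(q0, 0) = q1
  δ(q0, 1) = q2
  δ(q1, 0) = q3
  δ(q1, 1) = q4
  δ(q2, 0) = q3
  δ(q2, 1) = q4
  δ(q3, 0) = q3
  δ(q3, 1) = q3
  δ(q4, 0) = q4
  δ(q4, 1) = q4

Using the table-filling algorithm:
Round 0 – mark pairs where exactly one state is accepting: (q0,q3), (q1,q3), (q2,q3), (q3,q4)
Round 1 – newly marked: (q0,q1) [on 0: q1 vs q3, already marked]; (q0,q2) [on 0: q1 vs q3, already marked]; (q1,q4) [on 0: q3 vs q4, already marked]; (q2,q4) [on 0: q3 vs q4, already marked]
Round 2 – newly marked: (q0,q4) [on 0: q1 vs q4, already marked]
No further pairs can be marked.
(q1, q2) unmarked: δ(q1,0)=q3, δ(q2,0)=q3; δ(q1,1)=q4, δ(q2,1)=q4 → equivalent
Equivalent pairs: (q1, q2)

Final answer: Equivalent pairs: (q1, q2)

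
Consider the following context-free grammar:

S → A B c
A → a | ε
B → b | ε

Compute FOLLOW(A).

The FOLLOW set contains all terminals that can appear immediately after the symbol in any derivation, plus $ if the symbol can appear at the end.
A occurs in S → A B c followed by B c. Add FIRST(B) minus ε = {b}; B is nullable (B → ε), so what follows B can also follow A: the terminal c. FOLLOW(A) = {b, c}.

Final answer: {b, c}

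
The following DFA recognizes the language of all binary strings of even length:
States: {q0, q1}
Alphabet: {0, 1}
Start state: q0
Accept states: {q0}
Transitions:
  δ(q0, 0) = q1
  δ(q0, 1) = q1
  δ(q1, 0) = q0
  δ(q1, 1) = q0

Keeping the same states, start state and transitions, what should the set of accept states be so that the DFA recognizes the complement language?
The DFA is complete (every state has a transition on every symbol), so the complement
is recognized by the same DFA with accepting and non-accepting states swapped.
Original accept states: {q0}
Complement accept states = All states - Original accept states
= {q0, q1} - {q0}
= {q1}
Complement language: strings of ODD length

Final answer: {q1}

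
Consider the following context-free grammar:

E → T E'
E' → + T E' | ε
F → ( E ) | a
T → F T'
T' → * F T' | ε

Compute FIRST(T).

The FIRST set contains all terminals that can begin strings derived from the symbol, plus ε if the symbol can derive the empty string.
FIRST(F): F → ( E ) contributes '(' and F → a contributes 'a', so FIRST(F) = {(, a}. F is not nullable.
FIRST(T): T → F T' begins with F, and F is not nullable, so FIRST(T) = FIRST(F) = {(, a}.

Final answer: {(, a}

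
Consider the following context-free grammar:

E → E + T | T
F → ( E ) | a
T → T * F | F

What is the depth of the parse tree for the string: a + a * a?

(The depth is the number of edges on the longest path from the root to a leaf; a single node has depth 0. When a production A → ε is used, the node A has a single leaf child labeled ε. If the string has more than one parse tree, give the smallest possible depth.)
The grammar is unambiguous; the parse tree of a + a * a is:
E → E + T at the root (depth 0).
  Left E (depth 1) → T (2) → F (3) → a (4).
  Right T (depth 1) → T * F; that T (2) → F (3) → a (4); F (2) → a (3).
The longest root-to-leaf paths have 4 edges.
Depth = 4.

Final answer: 4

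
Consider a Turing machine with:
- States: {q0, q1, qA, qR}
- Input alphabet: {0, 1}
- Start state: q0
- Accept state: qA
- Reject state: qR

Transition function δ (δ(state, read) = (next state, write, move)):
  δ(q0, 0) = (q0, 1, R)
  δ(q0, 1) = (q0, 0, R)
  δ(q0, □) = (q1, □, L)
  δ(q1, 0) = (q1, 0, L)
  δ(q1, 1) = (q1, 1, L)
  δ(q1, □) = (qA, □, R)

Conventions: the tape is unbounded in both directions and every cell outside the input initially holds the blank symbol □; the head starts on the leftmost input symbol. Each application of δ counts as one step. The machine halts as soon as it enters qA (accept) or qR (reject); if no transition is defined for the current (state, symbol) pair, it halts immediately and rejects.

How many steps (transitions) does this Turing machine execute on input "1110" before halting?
Step 0: [q0]1110 (head at position 0)
Step 1: δ(q0, 1) = (q0, 0, R)  ⊢  0[q0]110 (head at position 1)
Step 2: δ(q0, 1) = (q0, 0, R)  ⊢  00[q0]10 (head at position 2)
Step 3: δ(q0, 1) = (q0, 0, R)  ⊢  000[q0]0 (head at position 3)
Step 4: δ(q0, 0) = (q0, 1, R)  ⊢  0001[q0]□ (head at position 4)
Step 5: δ(q0, □) = (q1, □, L)  ⊢  000[q1]1□ (head at position 3)
Step 6: δ(q1, 1) = (q1, 1, L)  ⊢  00[q1]01□ (head at position 2)
Step 7: δ(q1, 0) = (q1, 0, L)  ⊢  0[q1]001□ (head at position 1)
Step 8: δ(q1, 0) = (q1, 0, L)  ⊢  [q1]0001□ (head at position 0)
Step 9: δ(q1, 0) = (q1, 0, L)  ⊢  [q1]□0001□ (head at position -1)
Step 10: δ(q1, □) = (qA, □, R)  ⊢  □[qA]0001□ (head at position 0)
The machine is in qA, so it halts and accepts.
Number of transitions executed: 10.

Final answer: 10 steps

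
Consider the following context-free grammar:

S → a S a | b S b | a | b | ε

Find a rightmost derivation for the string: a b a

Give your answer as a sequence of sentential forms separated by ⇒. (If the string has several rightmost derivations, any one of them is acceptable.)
Start with S.
Step 1: the rightmost non-terminal is S; apply S → a S a:  a S a
Step 2: the rightmost non-terminal is S; apply S → b:  a b a

Final answer: S ⇒ a S a ⇒ a b a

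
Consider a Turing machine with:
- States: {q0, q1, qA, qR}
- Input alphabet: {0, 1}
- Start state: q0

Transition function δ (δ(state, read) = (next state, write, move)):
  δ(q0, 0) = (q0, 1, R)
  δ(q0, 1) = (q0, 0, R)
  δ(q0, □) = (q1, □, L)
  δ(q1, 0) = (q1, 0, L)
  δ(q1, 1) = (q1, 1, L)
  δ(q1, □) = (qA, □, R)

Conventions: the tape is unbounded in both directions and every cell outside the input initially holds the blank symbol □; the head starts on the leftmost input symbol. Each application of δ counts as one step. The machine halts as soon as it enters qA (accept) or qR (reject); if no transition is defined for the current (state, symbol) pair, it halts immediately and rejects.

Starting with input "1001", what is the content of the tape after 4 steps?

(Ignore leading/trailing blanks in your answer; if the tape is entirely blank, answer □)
Step 0: [q0]1001 (head at position 0)
Step 1: δ(q0, 1) = (q0, 0, R)  ⊢  0[q0]001 (head at position 1)
Step 2: δ(q0, 0) = (q0, 1, R)  ⊢  01[q0]01 (head at position 2)
Step 3: δ(q0, 0) = (q0, 1, R)  ⊢  011[q0]1 (head at position 3)
Step 4: δ(q0, 1) = (q0, 0, R)  ⊢  0110[q0]□ (head at position 4)
Tape after 4 steps (ignoring surrounding blanks): 0110

Final answer: Tape: 0110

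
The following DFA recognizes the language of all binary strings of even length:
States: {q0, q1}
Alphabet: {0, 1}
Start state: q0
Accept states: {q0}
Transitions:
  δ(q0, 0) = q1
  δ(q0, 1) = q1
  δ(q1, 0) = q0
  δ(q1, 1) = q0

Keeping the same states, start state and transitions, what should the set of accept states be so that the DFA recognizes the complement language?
The DFA is complete (every state has a transition on every symbol), so the complement
is recognized by the same DFA with accepting and non-accepting states swapped.
Original accept states: {q0}
Complement accept states = All states - Original accept states
= {q0, q1} - {q0}
= {q1}
Complement language: strings of ODD length

Final answer: {q1}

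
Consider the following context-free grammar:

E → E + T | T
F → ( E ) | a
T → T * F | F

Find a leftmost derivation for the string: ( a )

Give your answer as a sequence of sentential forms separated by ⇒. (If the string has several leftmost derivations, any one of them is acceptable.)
Start with E.
Step 1: the leftmost non-terminal is E; apply E → T:  T
Step 2: the leftmost non-terminal is T; apply T → F:  F
Step 3: the leftmost non-terminal is F; apply F → ( E ):  ( E )
Step 4: the leftmost non-terminal is E; apply E → T:  ( T )
Step 5: the leftmost non-terminal is T; apply T → F:  ( F )
Step 6: the leftmost non-terminal is F; apply F → a:  ( a )

Final answer: E ⇒ T ⇒ F ⇒ ( E ) ⇒ ( T ) ⇒ ( F ) ⇒ ( a )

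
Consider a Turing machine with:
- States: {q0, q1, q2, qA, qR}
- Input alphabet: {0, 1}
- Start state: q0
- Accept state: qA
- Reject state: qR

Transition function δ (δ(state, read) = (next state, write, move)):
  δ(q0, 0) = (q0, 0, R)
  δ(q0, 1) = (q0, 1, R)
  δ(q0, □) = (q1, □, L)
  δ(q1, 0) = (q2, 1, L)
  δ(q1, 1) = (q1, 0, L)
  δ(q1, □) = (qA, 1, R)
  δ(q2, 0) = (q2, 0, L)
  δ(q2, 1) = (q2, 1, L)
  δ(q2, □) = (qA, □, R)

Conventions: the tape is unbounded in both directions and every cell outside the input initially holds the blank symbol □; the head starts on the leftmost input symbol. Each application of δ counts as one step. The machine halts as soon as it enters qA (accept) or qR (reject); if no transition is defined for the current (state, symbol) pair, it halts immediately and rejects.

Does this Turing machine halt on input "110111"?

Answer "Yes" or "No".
Step 0: [q0]110111 (head at position 0)
Step 1: δ(q0, 1) = (q0, 1, R)  ⊢  1[q0]10111 (head at position 1)
Step 2: δ(q0, 1) = (q0, 1, R)  ⊢  11[q0]0111 (head at position 2)
Step 3: δ(q0, 0) = (q0, 0, R)  ⊢  110[q0]111 (head at position 3)
Step 4: δ(q0, 1) = (q0, 1, R)  ⊢  1101[q0]11 (head at position 4)
Step 5: δ(q0, 1) = (q0, 1, R)  ⊢  11011[q0]1 (head at position 5)
Step 6: δ(q0, 1) = (q0, 1, R)  ⊢  110111[q0]□ (head at position 6)
Step 7: δ(q0, □) = (q1, □, L)  ⊢  11011[q1]1□ (head at position 5)
Step 8: δ(q1, 1) = (q1, 0, L)  ⊢  1101[q1]10□ (head at position 4)
Step 9: δ(q1, 1) = (q1, 0, L)  ⊢  110[q1]100□ (head at position 3)
Step 10: δ(q1, 1) = (q1, 0, L)  ⊢  11[q1]0000□ (head at position 2)
Step 11: δ(q1, 0) = (q2, 1, L)  ⊢  1[q2]11000□ (head at position 1)
Step 12: δ(q2, 1) = (q2, 1, L)  ⊢  [q2]111000□ (head at position 0)
Step 13: δ(q2, 1) = (q2, 1, L)  ⊢  [q2]□111000□ (head at position -1)
Step 14: δ(q2, □) = (qA, □, R)  ⊢  □[qA]111000□ (head at position 0)
The machine is in qA, so it halts and accepts.
It halts after 14 steps.

Final answer: Yes - halts after 14 steps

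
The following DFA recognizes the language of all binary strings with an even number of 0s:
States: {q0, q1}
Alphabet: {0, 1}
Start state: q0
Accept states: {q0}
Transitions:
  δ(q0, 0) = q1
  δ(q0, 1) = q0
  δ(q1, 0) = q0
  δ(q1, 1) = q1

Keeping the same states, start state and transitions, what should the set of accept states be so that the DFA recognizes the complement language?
The DFA is complete (every state has a transition on every symbol), so the complement
is recognized by the same DFA with accepting and non-accepting states swapped.
Original accept states: {q0}
Complement accept states = All states - Original accept states
= {q0, q1} - {q0}
= {q1}
Complement language: strings with an ODD number of 0s

Final answer: {q1}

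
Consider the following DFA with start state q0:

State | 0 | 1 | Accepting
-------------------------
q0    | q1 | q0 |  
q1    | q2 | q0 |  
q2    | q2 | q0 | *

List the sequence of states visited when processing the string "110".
q0 → q0 → q0 → q1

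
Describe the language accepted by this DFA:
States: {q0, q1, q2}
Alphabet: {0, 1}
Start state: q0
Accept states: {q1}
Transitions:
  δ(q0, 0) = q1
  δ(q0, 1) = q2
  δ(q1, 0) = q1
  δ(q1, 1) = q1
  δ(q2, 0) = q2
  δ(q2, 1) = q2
Analyzing the DFA structure:
Start state: q0
Accept states: {q1}
Interpreting what each state remembers (checking against the transitions):
  q0: nothing has been read yet
  q1: the first symbol was 0
  q2: the first symbol was 1 (trap state)
  δ(q0, 0): in q0 (nothing has been read yet), after reading 0 we have: the first symbol was 0 → q1
  δ(q0, 1): in q0 (nothing has been read yet), after reading 1 we have: the first symbol was 1 (trap state) → q2
  δ(q1, 0): in q1 (the first symbol was 0), after reading 0 we have: the first symbol was 0 → q1
  δ(q1, 1): in q1 (the first symbol was 0), after reading 1 we have: the first symbol was 0 → q1
  δ(q2, 0): in q2 (the first symbol was 1 (trap state)), after reading 0 we have: the first symbol was 1 (trap state) → q2
  δ(q2, 1): in q2 (the first symbol was 1 (trap state)), after reading 1 we have: the first symbol was 1 (trap state) → q2
A string is accepted iff it ends in {q1}, i.e. the first symbol was 0.
Language: All binary strings starting with 0

Final answer: All binary strings starting with 0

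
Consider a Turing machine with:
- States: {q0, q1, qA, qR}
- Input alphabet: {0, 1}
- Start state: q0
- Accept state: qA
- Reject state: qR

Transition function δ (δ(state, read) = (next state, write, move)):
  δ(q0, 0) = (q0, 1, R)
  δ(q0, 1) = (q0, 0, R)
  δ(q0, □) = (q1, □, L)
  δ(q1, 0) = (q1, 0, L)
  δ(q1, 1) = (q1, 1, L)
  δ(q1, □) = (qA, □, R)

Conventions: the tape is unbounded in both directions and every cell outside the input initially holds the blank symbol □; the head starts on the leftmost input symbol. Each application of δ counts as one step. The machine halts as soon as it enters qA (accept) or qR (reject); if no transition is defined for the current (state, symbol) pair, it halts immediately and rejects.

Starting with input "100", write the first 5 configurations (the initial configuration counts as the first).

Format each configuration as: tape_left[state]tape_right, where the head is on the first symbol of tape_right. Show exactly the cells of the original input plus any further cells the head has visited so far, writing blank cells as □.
Step 0: [q0]100 (head at position 0)
Step 1: δ(q0, 1) = (q0, 0, R)  ⊢  0[q0]00 (head at position 1)
Step 2: δ(q0, 0) = (q0, 1, R)  ⊢  01[q0]0 (head at position 2)
Step 3: δ(q0, 0) = (q0, 1, R)  ⊢  011[q0]□ (head at position 3)
Step 4: δ(q0, □) = (q1, □, L)  ⊢  01[q1]1□ (head at position 2)

Final answer: [q0]100 ⊢ 0[q0]00 ⊢ 01[q0]0 ⊢ 011[q0]□ ⊢ 01[q1]1□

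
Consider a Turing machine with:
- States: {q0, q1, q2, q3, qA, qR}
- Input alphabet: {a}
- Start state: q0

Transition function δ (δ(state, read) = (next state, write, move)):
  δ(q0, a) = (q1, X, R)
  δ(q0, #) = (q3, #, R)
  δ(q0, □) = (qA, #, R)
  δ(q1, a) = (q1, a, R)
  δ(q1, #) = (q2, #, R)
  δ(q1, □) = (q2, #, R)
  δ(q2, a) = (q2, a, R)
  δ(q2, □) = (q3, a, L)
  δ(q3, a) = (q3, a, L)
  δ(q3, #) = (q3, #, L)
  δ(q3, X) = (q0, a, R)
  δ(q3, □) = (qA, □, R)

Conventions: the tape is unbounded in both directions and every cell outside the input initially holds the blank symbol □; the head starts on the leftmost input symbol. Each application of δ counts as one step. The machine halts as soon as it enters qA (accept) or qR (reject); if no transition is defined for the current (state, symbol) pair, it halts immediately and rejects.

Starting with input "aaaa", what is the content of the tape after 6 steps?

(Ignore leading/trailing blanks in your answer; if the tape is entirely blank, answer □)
Step 0: [q0]aaaa (head at position 0)
Step 1: δ(q0, a) = (q1, X, R)  ⊢  X[q1]aaa (head at position 1)
Step 2: δ(q1, a) = (q1, a, R)  ⊢  Xa[q1]aa (head at position 2)
Step 3: δ(q1, a) = (q1, a, R)  ⊢  Xaa[q1]a (head at position 3)
Step 4: δ(q1, a) = (q1, a, R)  ⊢  Xaaa[q1]□ (head at position 4)
Step 5: δ(q1, □) = (q2, #, R)  ⊢  Xaaa#[q2]□ (head at position 5)
Step 6: δ(q2, □) = (q3, a, L)  ⊢  Xaaa[q3]#a (head at position 4)
Tape after 6 steps (ignoring surrounding blanks): Xaaa#a

Final answer: Tape: Xaaa#a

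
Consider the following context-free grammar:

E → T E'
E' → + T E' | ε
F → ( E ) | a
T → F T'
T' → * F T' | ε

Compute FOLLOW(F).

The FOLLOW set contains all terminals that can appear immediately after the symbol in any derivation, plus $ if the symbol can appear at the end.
Useful FIRST sets: FIRST(E') = {+, ε}, FIRST(T') = {*, ε} (both E' and T' are nullable).
FOLLOW(E): E is the start symbol → $; E appears in F → ( E ) followed by ')' → FOLLOW(E) = {), $}.
FOLLOW(E'): E' appears at the right end of E → T E' and of E' → + T E', so FOLLOW(E') ⊇ FOLLOW(E) (the second occurrence adds nothing new). FOLLOW(E') = {), $}.
FOLLOW(T): in E → T E' and E' → + T E', T is followed by E': add FIRST(E') minus ε = {+}; since E' is nullable, also add FOLLOW(E) and FOLLOW(E') = {), $}. FOLLOW(T) = {+, ), $}.
FOLLOW(T'): T' appears at the right end of T → F T' and of T' → * F T', so FOLLOW(T') = FOLLOW(T) = {+, ), $}.
FOLLOW(F): in T → F T' and T' → * F T', F is followed by T': add FIRST(T') minus ε = {*}; since T' is nullable, also add FOLLOW(T) and FOLLOW(T') = {+, ), $}. FOLLOW(F) = {*, +, ), $}.

Final answer: {$, ), *, +}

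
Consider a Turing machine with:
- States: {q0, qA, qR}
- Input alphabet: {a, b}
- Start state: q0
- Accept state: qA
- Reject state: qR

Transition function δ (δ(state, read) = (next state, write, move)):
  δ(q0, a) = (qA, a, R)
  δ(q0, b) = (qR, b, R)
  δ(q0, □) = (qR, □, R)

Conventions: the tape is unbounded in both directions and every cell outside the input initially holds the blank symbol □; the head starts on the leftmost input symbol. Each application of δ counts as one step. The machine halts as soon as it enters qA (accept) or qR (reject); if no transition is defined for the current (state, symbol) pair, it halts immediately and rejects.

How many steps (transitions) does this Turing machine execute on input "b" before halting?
Step 0: [q0]b (head at position 0)
Step 1: δ(q0, b) = (qR, b, R)  ⊢  b[qR]□ (head at position 1)
The machine is in qR, so it halts and rejects.
Number of transitions executed: 1.

Final answer: 1 steps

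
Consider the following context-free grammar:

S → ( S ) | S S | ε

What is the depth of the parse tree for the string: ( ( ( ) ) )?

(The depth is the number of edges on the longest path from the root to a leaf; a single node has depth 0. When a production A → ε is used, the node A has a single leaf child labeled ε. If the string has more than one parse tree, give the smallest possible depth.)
The string is 3 nested pairs. The shallowest parse tree applies S → ( S ) 3 times (one node per nested pair, each a child of the previous) and then S → ε in the middle.
S nodes at depths 0..3, ε leaf at depth 4; parentheses leaves are at depths 1..3.
(Using S → S S with an S → ε child anywhere only adds levels, so it cannot give a shallower tree.)
Depth = 4.

Final answer: 4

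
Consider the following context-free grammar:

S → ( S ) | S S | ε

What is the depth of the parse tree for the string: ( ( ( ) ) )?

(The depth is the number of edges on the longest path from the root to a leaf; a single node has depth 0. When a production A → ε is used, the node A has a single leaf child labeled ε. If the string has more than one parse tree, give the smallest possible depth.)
The string is 3 nested pairs. The shallowest parse tree applies S → ( S ) 3 times (one node per nested pair, each a child of the previous) and then S → ε in the middle.
S nodes at depths 0..3, ε leaf at depth 4; parentheses leaves are at depths 1..3.
(Using S → S S with an S → ε child anywhere only adds levels, so it cannot give a shallower tree.)
Depth = 4.

Final answer: 4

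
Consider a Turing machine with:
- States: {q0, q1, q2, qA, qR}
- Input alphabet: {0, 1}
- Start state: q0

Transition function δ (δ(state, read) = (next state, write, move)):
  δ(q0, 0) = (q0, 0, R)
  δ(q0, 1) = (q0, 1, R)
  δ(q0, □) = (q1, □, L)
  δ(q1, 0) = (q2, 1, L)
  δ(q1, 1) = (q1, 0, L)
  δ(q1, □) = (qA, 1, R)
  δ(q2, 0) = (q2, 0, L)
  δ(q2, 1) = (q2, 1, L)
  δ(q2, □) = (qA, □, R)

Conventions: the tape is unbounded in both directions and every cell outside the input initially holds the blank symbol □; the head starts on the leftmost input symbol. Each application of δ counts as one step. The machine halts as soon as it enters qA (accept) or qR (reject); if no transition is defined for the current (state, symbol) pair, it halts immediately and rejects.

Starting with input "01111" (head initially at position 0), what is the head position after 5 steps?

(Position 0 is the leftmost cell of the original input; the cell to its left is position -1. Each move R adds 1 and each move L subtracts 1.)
Step 0: [q0]01111 (head at position 0)
Step 1: δ(q0, 0) = (q0, 0, R)  ⊢  0[q0]1111 (head at position 1)
Step 2: δ(q0, 1) = (q0, 1, R)  ⊢  01[q0]111 (head at position 2)
Step 3: δ(q0, 1) = (q0, 1, R)  ⊢  011[q0]11 (head at position 3)
Step 4: δ(q0, 1) = (q0, 1, R)  ⊢  0111[q0]1 (head at position 4)
Step 5: δ(q0, 1) = (q0, 1, R)  ⊢  01111[q0]□ (head at position 5)
Head position after 5 steps: 5

Final answer: Position 5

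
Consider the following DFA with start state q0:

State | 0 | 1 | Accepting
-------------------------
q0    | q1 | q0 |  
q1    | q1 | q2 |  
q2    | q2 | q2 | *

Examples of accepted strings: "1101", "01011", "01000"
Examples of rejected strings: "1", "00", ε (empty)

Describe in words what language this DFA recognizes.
binary strings containing '01' as a substring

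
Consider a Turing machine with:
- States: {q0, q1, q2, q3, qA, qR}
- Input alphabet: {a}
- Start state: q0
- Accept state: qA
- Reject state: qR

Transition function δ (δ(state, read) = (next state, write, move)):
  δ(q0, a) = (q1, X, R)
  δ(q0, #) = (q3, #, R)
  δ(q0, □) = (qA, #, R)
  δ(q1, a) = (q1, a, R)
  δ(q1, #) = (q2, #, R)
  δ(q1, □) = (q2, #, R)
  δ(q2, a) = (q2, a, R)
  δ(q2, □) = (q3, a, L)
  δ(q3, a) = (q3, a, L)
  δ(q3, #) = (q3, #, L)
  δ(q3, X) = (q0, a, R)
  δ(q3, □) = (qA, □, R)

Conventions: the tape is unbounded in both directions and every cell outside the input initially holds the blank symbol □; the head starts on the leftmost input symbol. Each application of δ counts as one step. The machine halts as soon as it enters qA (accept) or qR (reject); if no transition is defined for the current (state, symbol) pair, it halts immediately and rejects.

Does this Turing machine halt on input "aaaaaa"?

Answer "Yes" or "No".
Trace (configuration after each step, as tape_left[state]tape_right with head position):
Step 0: [q0]aaaaaa (head at position 0)
Step 1: X[q1]aaaaa (head 1)
Step 2: Xa[q1]aaaa (head 2)
Step 3: Xaa[q1]aaa (head 3)
Step 4: Xaaa[q1]aa (head 4)
Step 5: Xaaaa[q1]a (head 5)
Step 6: Xaaaaa[q1]□ (head 6)
Step 7: Xaaaaa#[q2]□ (head 7)
Step 8: Xaaaaa[q3]#a (head 6)
Step 9: Xaaaa[q3]a#a (head 5)
Step 10: Xaaa[q3]aa#a (head 4)
Step 11: Xaa[q3]aaa#a (head 3)
Step 12: Xa[q3]aaaa#a (head 2)
Step 13: X[q3]aaaaa#a (head 1)
Step 14: [q3]Xaaaaa#a (head 0)
Step 15: a[q0]aaaaa#a (head 1)
Step 16: aX[q1]aaaa#a (head 2)
Step 17: aXa[q1]aaa#a (head 3)
Step 18: aXaa[q1]aa#a (head 4)
Step 19: aXaaa[q1]a#a (head 5)
Step 20: aXaaaa[q1]#a (head 6)
Step 21: aXaaaa#[q2]a (head 7)
Step 22: aXaaaa#a[q2]□ (head 8)
Step 23: aXaaaa#[q3]aa (head 7)
Step 24: aXaaaa[q3]#aa (head 6)
Step 25: aXaaa[q3]a#aa (head 5)
Step 26: aXaa[q3]aa#aa (head 4)
Step 27: aXa[q3]aaa#aa (head 3)
Step 28: aX[q3]aaaa#aa (head 2)
Step 29: a[q3]Xaaaa#aa (head 1)
Step 30: aa[q0]aaaa#aa (head 2)
Step 31: aaX[q1]aaa#aa (head 3)
Step 32: aaXa[q1]aa#aa (head 4)
Step 33: aaXaa[q1]a#aa (head 5)
Step 34: aaXaaa[q1]#aa (head 6)
Step 35: aaXaaa#[q2]aa (head 7)
Step 36: aaXaaa#a[q2]a (head 8)
Step 37: aaXaaa#aa[q2]□ (head 9)
Step 38: aaXaaa#a[q3]aa (head 8)
Step 39: aaXaaa#[q3]aaa (head 7)
Step 40: aaXaaa[q3]#aaa (head 6)
Step 41: aaXaa[q3]a#aaa (head 5)
Step 42: aaXa[q3]aa#aaa (head 4)
Step 43: aaX[q3]aaa#aaa (head 3)
Step 44: aa[q3]Xaaa#aaa (head 2)
Step 45: aaa[q0]aaa#aaa (head 3)
Step 46: aaaX[q1]aa#aaa (head 4)
Step 47: aaaXa[q1]a#aaa (head 5)
Step 48: aaaXaa[q1]#aaa (head 6)
Step 49: aaaXaa#[q2]aaa (head 7)
Step 50: aaaXaa#a[q2]aa (head 8)
Step 51: aaaXaa#aa[q2]a (head 9)
Step 52: aaaXaa#aaa[q2]□ (head 10)
Step 53: aaaXaa#aa[q3]aa (head 9)
Step 54: aaaXaa#a[q3]aaa (head 8)
Step 55: aaaXaa#[q3]aaaa (head 7)
Step 56: aaaXaa[q3]#aaaa (head 6)
Step 57: aaaXa[q3]a#aaaa (head 5)
Step 58: aaaX[q3]aa#aaaa (head 4)
Step 59: aaa[q3]Xaa#aaaa (head 3)
Step 60: aaaa[q0]aa#aaaa (head 4)
Step 61: aaaaX[q1]a#aaaa (head 5)
Step 62: aaaaXa[q1]#aaaa (head 6)
Step 63: aaaaXa#[q2]aaaa (head 7)
Step 64: aaaaXa#a[q2]aaa (head 8)
Step 65: aaaaXa#aa[q2]aa (head 9)
Step 66: aaaaXa#aaa[q2]a (head 10)
Step 67: aaaaXa#aaaa[q2]□ (head 11)
Step 68: aaaaXa#aaa[q3]aa (head 10)
Step 69: aaaaXa#aa[q3]aaa (head 9)
Step 70: aaaaXa#a[q3]aaaa (head 8)
Step 71: aaaaXa#[q3]aaaaa (head 7)
Step 72: aaaaXa[q3]#aaaaa (head 6)
Step 73: aaaaX[q3]a#aaaaa (head 5)
Step 74: aaaa[q3]Xa#aaaaa (head 4)
Step 75: aaaaa[q0]a#aaaaa (head 5)
Step 76: aaaaaX[q1]#aaaaa (head 6)
Step 77: aaaaaX#[q2]aaaaa (head 7)
Step 78: aaaaaX#a[q2]aaaa (head 8)
Step 79: aaaaaX#aa[q2]aaa (head 9)
Step 80: aaaaaX#aaa[q2]aa (head 10)
Step 81: aaaaaX#aaaa[q2]a (head 11)
Step 82: aaaaaX#aaaaa[q2]□ (head 12)
Step 83: aaaaaX#aaaa[q3]aa (head 11)
Step 84: aaaaaX#aaa[q3]aaa (head 10)
Step 85: aaaaaX#aa[q3]aaaa (head 9)
Step 86: aaaaaX#a[q3]aaaaa (head 8)
Step 87: aaaaaX#[q3]aaaaaa (head 7)
Step 88: aaaaaX[q3]#aaaaaa (head 6)
Step 89: aaaaa[q3]X#aaaaaa (head 5)
Step 90: aaaaaa[q0]#aaaaaa (head 6)
Step 91: aaaaaa#[q3]aaaaaa (head 7)
Step 92: aaaaaa[q3]#aaaaaa (head 6)
Step 93: aaaaa[q3]a#aaaaaa (head 5)
Step 94: aaaa[q3]aa#aaaaaa (head 4)
Step 95: aaa[q3]aaa#aaaaaa (head 3)
Step 96: aa[q3]aaaa#aaaaaa (head 2)
Step 97: a[q3]aaaaa#aaaaaa (head 1)
Step 98: [q3]aaaaaa#aaaaaa (head 0)
Step 99: [q3]□aaaaaa#aaaaaa (head -1)
Step 100: □[qA]aaaaaa#aaaaaa (head 0)
The machine is in qA, so it halts and accepts.
It halts after 100 steps.

Final answer: Yes - halts after 100 steps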